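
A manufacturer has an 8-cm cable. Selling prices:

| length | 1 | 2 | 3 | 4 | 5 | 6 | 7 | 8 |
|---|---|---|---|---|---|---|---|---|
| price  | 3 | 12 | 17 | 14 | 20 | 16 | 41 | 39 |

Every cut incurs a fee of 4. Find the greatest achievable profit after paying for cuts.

40

Build v[k] bottom-up: v[k] = max over allowed piece i of (p[i] + v[k−i]) − 4 per cut.
v[1] = 3
v[2] = max(3+3-4, 12+0) = 12
v[3] = max(3+12-4, 12+3-4, 17+0) = 17
v[4] = max(3+17-4, 12+12-4, 17+3-4, 14+0) = 20
v[5] = max(3+20-4, 12+17-4, 17+12-4, 14+3-4, 20+0) = 25
v[6] = max(3+25-4, 12+20-4, 17+17-4, 14+12-4, 20+3-4, 16+0) = 30
v[7] = max(3+30-4, 12+25-4, 17+20-4, …, 16+3-4, 41+0) = 41
v[8] = max(3+41-4, 12+30-4, 17+25-4, …, 41+3-4, 39+0) = 40
One optimal plan: pieces 7 + 1 (1 cut) → 44 − 4 = 40.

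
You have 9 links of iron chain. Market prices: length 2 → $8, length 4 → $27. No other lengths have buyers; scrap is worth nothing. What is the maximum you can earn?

Build best[k] bottom-up: best[k] = max over allowed piece i of (p[i] + best[k−i]).
best[1] = 0
best[2] = 8
best[3] = 8
best[4] = 27
best[5] = 27
best[6] = 35  (first piece 2, then best[4]=27)
best[7] = 35
best[8] = 54  (first piece 4, then best[4]=27)
best[9] = 54
One optimal cutting: pieces 4 + 4 with 1 link of scrap → $54.

54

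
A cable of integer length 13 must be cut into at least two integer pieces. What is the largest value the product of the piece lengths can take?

Define P[k] = max over 1≤i<k of i · max(k−i, P[k−i]); the inner max lets the remainder stay uncut if that's better.
Small cases: P[2]=1, P[3]=2, P[4]=4, P[5]=6, P[6]=9, P[7]=12.
P[8] = 2×max(6,9) = 2×9 = 18
P[9] = 3×max(6,9) = 3×9 = 27
P[10] = 2×max(8,18) = 2×18 = 36
P[11] = 2×max(9,27) = 2×27 = 54
P[12] = 3×max(9,27) = 3×27 = 81
P[13] = 2×max(11,54) = 2×54 = 108
One optimal split: 3 + 3 + 3 + 2 + 2; product 3×3×3×2×2 = 108.

108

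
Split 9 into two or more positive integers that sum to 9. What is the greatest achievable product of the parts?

Define g[k] = max over 1≤i<k of i · max(k−i, g[k−i]); the inner max lets the remainder stay uncut if that's better.
g[2] = 1*max(1,0) = 1*1 = 1
g[3] = 1*max(2,1) = 1*2 = 2
g[4] = 2*max(2,1) = 2*2 = 4
g[5] = 2*max(3,2) = 2*3 = 6
g[6] = 3*max(3,2) = 3*3 = 9
g[7] = 2*max(5,6) = 2*6 = 12
g[8] = 2*max(6,9) = 2*9 = 18
g[9] = 3*max(6,9) = 3*9 = 27
One optimal split: 3 + 3 + 3; product 3*3*3 = 27.

27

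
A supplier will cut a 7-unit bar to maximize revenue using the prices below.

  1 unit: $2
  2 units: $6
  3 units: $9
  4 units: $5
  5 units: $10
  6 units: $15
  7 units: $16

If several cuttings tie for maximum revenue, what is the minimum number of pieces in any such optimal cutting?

3

Let r[k] be the best obtainable value from length k. For each k, try every first piece i and keep the best of price[i] + r[k−i].
r[1] = 2
r[2] = max(2+2, 6+0) = 6
r[3] = max(2+6, 6+2, 9+0) = 9
r[4] = max(2+9, 6+6, 9+2, 5+0) = 12
r[5] = max(2+12, 6+9, 9+6, 5+2, 10+0) = 15
r[6] = max(2+15, 6+12, 9+9, 5+6, 10+2, 15+0) = 18
r[7] = max(2+18, 6+15, 9+12, …, 15+2, 16+0) = 21
Maximum revenue is $21.
Now minimize piece count subject to staying optimal: for each k, pieces[k] = 1 + min over i with p[i]+r[k−i]=r[k] of pieces[k−i].
pieces[4] = 2
pieces[5] = 2
pieces[6] = 2
pieces[7] = 3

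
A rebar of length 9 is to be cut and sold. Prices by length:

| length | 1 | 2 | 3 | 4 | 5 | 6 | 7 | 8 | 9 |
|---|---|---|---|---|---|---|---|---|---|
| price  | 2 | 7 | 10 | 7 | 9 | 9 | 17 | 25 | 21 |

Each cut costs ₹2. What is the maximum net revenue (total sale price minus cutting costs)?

Let r[k] be the best obtainable value from length k. For each k, try every first piece i and keep the best of price[i] + r[k−i] minus the 2 cut fee when i<k.
r[1] = 2
r[2] = max(2+2-2, 7+0) = 7
r[3] = max(2+7-2, 7+2-2, 10+0) = 10
r[4] = max(2+10-2, 7+7-2, 10+2-2, 7+0) = 12
r[5] = max(2+12-2, 7+10-2, 10+7-2, 7+2-2, 9+0) = 15
r[6] = max(2+15-2, 7+12-2, 10+10-2, 7+7-2, 9+2-2, 9+0) = 18
r[7] = max(2+18-2, 7+15-2, 10+12-2, …, 9+2-2, 17+0) = 20
r[8] = max(2+20-2, 7+18-2, 10+15-2, …, 17+2-2, 25+0) = 25
r[9] = max(2+25-2, 7+20-2, 10+18-2, …, 25+2-2, 21+0) = 26
One optimal plan: pieces 3 + 3 + 3 (2 cuts) → ₹30 − ₹4 = ₹26.

26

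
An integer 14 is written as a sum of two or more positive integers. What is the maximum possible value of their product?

Let m[k] be the best product for length k (with at least one cut). For each first piece i, the rest contributes max(k−i, m[k−i]).
m[2] = 1*max(1,0) = 1*1 = 1
m[3] = 1*max(2,1) = 1*2 = 2
m[4] = 2*max(2,1) = 2*2 = 4
m[5] = 2*max(3,2) = 2*3 = 6
m[6] = 3*max(3,2) = 3*3 = 9
m[7] = 2*max(5,6) = 2*6 = 12
m[8] = 2*max(6,9) = 2*9 = 18
m[9] = 3*max(6,9) = 3*9 = 27
m[10] = 2*max(8,18) = 2*18 = 36
m[11] = 2*max(9,27) = 2*27 = 54
m[12] = 3*max(9,27) = 3*27 = 81
m[13] = 2*max(11,54) = 2*54 = 108
m[14] = 2*max(12,81) = 2*81 = 162
One optimal split: 3 + 3 + 3 + 3 + 2; product 3*3*3*3*2 = 162.

162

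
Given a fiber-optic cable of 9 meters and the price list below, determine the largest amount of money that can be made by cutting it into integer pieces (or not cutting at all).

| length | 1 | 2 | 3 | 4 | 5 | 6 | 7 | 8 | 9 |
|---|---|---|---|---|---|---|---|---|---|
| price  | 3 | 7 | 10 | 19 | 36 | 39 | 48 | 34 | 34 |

55

Let R[k] be the best obtainable value from length k. For each k, try every first piece i and keep the best of price[i] + R[k−i].
R[1] = 3
R[2] = 7
R[3] = 10  (first piece 1, then R[2]=7)
R[4] = 19
R[5] = 36
R[6] = 39  (first piece 1, then R[5]=36)
R[7] = 48
R[8] = 51  (first piece 1, then R[7]=48)
R[9] = 55  (first piece 2, then R[7]=48)
One optimal cutting: 7 + 2 → $48 + $7 = $55.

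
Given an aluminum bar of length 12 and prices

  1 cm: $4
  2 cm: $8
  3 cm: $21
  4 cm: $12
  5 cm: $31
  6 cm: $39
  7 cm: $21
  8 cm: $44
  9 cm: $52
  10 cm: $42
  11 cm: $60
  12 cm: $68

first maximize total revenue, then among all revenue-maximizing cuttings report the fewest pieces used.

Consider every possible first cut. r[k] is the best of p[i]+r[k−i] over all sellable i≤k.
r[1] = 4
r[2] = 8  (first piece 1, then r[1]=4)
r[3] = 21
r[4] = 25  (first piece 1, then r[3]=21)
r[5] = 31
r[6] = 42  (first piece 3, then r[3]=21)
r[7] = 46  (first piece 1, then r[6]=42)
r[8] = 52  (first piece 3, then r[5]=31)
r[9] = 63  (first piece 3, then r[6]=42)
r[10] = 67  (first piece 1, then r[9]=63)
r[11] = 73  (first piece 3, then r[8]=52)
r[12] = 84  (first piece 3, then r[9]=63)
Maximum revenue is $84.
Now minimize piece count subject to staying optimal: for each k, pieces[k] = 1 + min over i with p[i]+r[k−i]=r[k] of pieces[k−i].
pieces[9] = 3
pieces[10] = 4
pieces[11] = 3
pieces[12] = 4

4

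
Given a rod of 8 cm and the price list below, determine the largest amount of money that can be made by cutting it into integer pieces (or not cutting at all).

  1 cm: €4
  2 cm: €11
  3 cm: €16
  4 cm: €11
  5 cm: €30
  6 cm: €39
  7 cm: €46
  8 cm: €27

Build r[k] bottom-up: r[k] = max over allowed piece i of (p[i] + r[k−i]).
r[1] = 4
r[2] = max(4+4, 11+0) = 11
r[3] = max(4+11, 11+4, 16+0) = 16
r[4] = max(4+16, 11+11, 16+4, 11+0) = 22
r[5] = max(4+22, 11+16, 16+11, 11+4, 30+0) = 30
r[6] = max(4+30, 11+22, 16+16, 11+11, 30+4, 39+0) = 39
r[7] = max(4+39, 11+30, 16+22, …, 39+4, 46+0) = 46
r[8] = max(4+46, 11+39, 16+30, …, 46+4, 27+0) = 50
One optimal cutting: 7 + 1 → €46 + €4 = €50.

50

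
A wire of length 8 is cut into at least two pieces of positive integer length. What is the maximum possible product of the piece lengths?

18

Let g[k] be the best product for length k (with at least one cut). For each first piece i, the rest contributes max(k−i, g[k−i]).
g[2] = 1·max(1,0) = 1·1 = 1
g[3] = max(1·2, 2·1) = 2
g[4] = max(1·3, 2·2, 3·1) = 4
g[5] = max(1·4, 2·3, 3·2, 4·1) = 6
g[6] = max(1·6, 2·4, 3·3, 4·2, 5·1) = 9
g[7] = max(1·9, 2·6, 3·4, 4·3, 5·2, 6·1) = 12
g[8] = max(1·12, 2·9, 3·6, …, 6·2, 7·1) = 18
One optimal split: 3 + 3 + 2; product 3·3·2 = 18.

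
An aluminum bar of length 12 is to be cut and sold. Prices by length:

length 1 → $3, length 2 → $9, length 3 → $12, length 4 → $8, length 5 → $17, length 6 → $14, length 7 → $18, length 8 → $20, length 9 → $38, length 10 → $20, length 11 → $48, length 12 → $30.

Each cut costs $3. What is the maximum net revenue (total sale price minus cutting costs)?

48

Let v[k] be the best obtainable value from length k. For each k, try every first piece i and keep the best of price[i] + v[k−i] minus the 3 cut fee when i<k.
v[1] = 3
v[2] = 9
v[3] = 12
v[4] = 15  (first piece 2, then v[2]=9)
v[5] = 18  (first piece 2, then v[3]=12)
v[6] = 21  (first piece 2, then v[4]=15)
v[7] = 24  (first piece 2, then v[5]=18)
v[8] = 27  (first piece 2, then v[6]=21)
v[9] = 38
v[10] = 38  (first piece 1, then v[9]=38)
v[11] = 48
v[12] = 48  (first piece 1, then v[11]=48)
One optimal plan: pieces 11 + 1 (1 cut) → $51 − $3 = $48.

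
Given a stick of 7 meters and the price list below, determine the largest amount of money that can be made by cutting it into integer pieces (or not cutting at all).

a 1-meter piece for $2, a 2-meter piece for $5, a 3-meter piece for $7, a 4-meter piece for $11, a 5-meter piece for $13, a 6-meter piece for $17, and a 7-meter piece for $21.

Let v[k] be the best obtainable value from length k. For each k, try every first piece i and keep the best of price[i] + v[k−i].
v[1] = 2
v[2] = 5
v[3] = 7  (first piece 1, then v[2]=5)
v[4] = 11
v[5] = 13  (first piece 1, then v[4]=11)
v[6] = 17
v[7] = 21
Best is to sell the whole 7-meter piece uncut for $21.

21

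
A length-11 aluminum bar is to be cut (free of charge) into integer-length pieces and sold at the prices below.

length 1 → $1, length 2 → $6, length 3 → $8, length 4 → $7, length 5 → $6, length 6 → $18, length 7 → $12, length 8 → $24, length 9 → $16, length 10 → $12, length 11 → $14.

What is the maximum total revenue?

32

Let r[k] be the best obtainable value from length k. For each k, try every first piece i and keep the best of price[i] + r[k−i].
r[1] = 1
r[2] = max(1+1, 6+0) = 6
r[3] = max(1+6, 6+1, 8+0) = 8
r[4] = max(1+8, 6+6, 8+1, 7+0) = 12
r[5] = max(1+12, 6+8, 8+6, 7+1, 6+0) = 14
r[6] = max(1+14, 6+12, 8+8, 7+6, 6+1, 18+0) = 18
r[7] = max(1+18, 6+14, 8+12, …, 18+1, 12+0) = 20
r[8] = max(1+20, 6+18, 8+14, …, 12+1, 24+0) = 24
r[9] = max(1+24, 6+20, 8+18, …, 24+1, 16+0) = 26
r[10] = max(1+26, 6+24, 8+20, …, 16+1, 12+0) = 30
r[11] = max(1+30, 6+26, 8+24, …, 12+1, 14+0) = 32
One optimal cutting: 3 + 2 + 2 + 2 + 2 → $8 + $6 + $6 + $6 + $6 = $32.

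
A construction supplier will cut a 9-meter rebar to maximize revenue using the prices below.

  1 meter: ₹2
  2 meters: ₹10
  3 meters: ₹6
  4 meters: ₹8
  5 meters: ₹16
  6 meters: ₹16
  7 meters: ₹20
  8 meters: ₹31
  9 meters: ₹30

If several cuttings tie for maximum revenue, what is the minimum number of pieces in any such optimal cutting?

Consider every possible first cut. r[k] is the best of p[i]+r[k−i] over all sellable i≤k.
r[1] = 2
r[2] = max(2+2, 10+0) = 10
r[3] = max(2+10, 10+2, 6+0) = 12
r[4] = max(2+12, 10+10, 6+2, 8+0) = 20
r[5] = max(2+20, 10+12, 6+10, 8+2, 16+0) = 22
r[6] = max(2+22, 10+20, 6+12, 8+10, 16+2, 16+0) = 30
r[7] = max(2+30, 10+22, 6+20, …, 16+2, 20+0) = 32
r[8] = max(2+32, 10+30, 6+22, …, 20+2, 31+0) = 40
r[9] = max(2+40, 10+32, 6+30, …, 31+2, 30+0) = 42
Maximum revenue is ₹42.
Now minimize piece count subject to staying optimal: for each k, pieces[k] = 1 + min over i with p[i]+r[k−i]=r[k] of pieces[k−i].
pieces[6] = 3
pieces[7] = 4
pieces[8] = 4
pieces[9] = 5

5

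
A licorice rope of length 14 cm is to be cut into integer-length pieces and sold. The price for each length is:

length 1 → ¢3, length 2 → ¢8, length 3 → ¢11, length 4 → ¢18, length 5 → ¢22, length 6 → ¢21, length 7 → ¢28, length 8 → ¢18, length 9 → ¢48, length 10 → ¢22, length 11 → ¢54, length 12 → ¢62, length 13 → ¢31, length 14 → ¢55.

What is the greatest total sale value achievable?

70

Let r[k] be the best obtainable value from length k. For each k, try every first piece i and keep the best of price[i] + r[k−i].
r[1] = 3
r[2] = 8
r[3] = 11  (first piece 1, then r[2]=8)
r[4] = 18
r[5] = 22
r[6] = 26  (first piece 2, then r[4]=18)
r[7] = 30  (first piece 2, then r[5]=22)
r[8] = 36  (first piece 4, then r[4]=18)
r[9] = 48
r[10] = 51  (first piece 1, then r[9]=48)
r[11] = 56  (first piece 2, then r[9]=48)
r[12] = 62
r[13] = 66  (first piece 4, then r[9]=48)
r[14] = 70  (first piece 2, then r[12]=62)
One optimal cutting: 12 + 2 → ¢62 + ¢8 = ¢70.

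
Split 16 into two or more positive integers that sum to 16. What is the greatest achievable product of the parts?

324

Define prod[k] = max over 1≤i<k of i · max(k−i, prod[k−i]); the inner max lets the remainder stay uncut if that's better.
prod[2] = 1·max(1,0) = 1·1 = 1
prod[3] = 1·max(2,1) = 1·2 = 2
prod[4] = 2·max(2,1) = 2·2 = 4
prod[5] = 2·max(3,2) = 2·3 = 6
prod[6] = 3·max(3,2) = 3·3 = 9
prod[7] = 2·max(5,6) = 2·6 = 12
prod[8] = 2·max(6,9) = 2·9 = 18
prod[9] = 3·max(6,9) = 3·9 = 27
prod[10] = 2·max(8,18) = 2·18 = 36
prod[11] = 2·max(9,27) = 2·27 = 54
prod[12] = 3·max(9,27) = 3·27 = 81
prod[13] = 2·max(11,54) = 2·54 = 108
prod[14] = 2·max(12,81) = 2·81 = 162
prod[15] = 3·max(12,81) = 3·81 = 243
prod[16] = 2·max(14,162) = 2·162 = 324
One optimal split: 3 + 3 + 3 + 3 + 2 + 2; product 3·3·3·3·2·2 = 324.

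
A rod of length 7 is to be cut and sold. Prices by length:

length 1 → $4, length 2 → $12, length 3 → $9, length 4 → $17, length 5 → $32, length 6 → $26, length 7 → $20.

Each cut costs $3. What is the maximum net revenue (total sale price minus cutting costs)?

41

Build v[k] bottom-up: v[k] = max over allowed piece i of (p[i] + v[k−i]) − 3 per cut.
v[1] = 4
v[2] = 12
v[3] = 13  (first piece 1, then v[2]=12)
v[4] = 21  (first piece 2, then v[2]=12)
v[5] = 32
v[6] = 33  (first piece 1, then v[5]=32)
v[7] = 41  (first piece 2, then v[5]=32)
One optimal plan: pieces 5 + 2 (1 cut) → $44 − $3 = $41.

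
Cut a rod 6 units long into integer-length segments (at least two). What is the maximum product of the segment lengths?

9

Let prod[k] be the best product for length k (with at least one cut). For each first piece i, the rest contributes max(k−i, prod[k−i]).
prod[2] = 1·max(1,0) = 1·1 = 1
prod[3] = 1·max(2,1) = 1·2 = 2
prod[4] = 2·max(2,1) = 2·2 = 4
prod[5] = 2·max(3,2) = 2·3 = 6
prod[6] = 3·max(3,2) = 3·3 = 9
One optimal split: 3 + 3; product 3·3 = 9.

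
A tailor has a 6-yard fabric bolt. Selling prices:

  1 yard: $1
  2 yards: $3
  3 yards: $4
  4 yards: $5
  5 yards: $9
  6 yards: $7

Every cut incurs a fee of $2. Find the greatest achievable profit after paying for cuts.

8

Build r[k] bottom-up: r[k] = max over allowed piece i of (p[i] + r[k−i]) − 2 per cut.
r[1] = 1
r[2] = 3
r[3] = 4
r[4] = 5
r[5] = 9
r[6] = 8  (first piece 1, then r[5]=9)
One optimal plan: pieces 5 + 1 (1 cut) → $10 − $2 = $8.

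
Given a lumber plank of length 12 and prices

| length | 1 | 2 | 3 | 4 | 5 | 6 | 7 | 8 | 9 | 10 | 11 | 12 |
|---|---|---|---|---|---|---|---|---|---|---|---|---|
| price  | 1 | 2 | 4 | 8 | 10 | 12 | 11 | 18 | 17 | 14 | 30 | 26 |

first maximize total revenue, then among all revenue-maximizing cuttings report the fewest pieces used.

2

Build r[k] bottom-up: r[k] = max over allowed piece i of (p[i] + r[k−i]).
r[1] = 1
r[2] = 2  (first piece 1, then r[1]=1)
r[3] = 4
r[4] = 8
r[5] = 10
r[6] = 12
r[7] = 13  (first piece 1, then r[6]=12)
r[8] = 18
r[9] = 19  (first piece 1, then r[8]=18)
r[10] = 20  (first piece 1, then r[9]=19)
r[11] = 30
r[12] = 31  (first piece 1, then r[11]=30)
Maximum revenue is $31.
Now minimize piece count subject to staying optimal: for each k, pieces[k] = 1 + min over i with p[i]+r[k−i]=r[k] of pieces[k−i].
pieces[9] = 2
pieces[10] = 2
pieces[11] = 1
pieces[12] = 2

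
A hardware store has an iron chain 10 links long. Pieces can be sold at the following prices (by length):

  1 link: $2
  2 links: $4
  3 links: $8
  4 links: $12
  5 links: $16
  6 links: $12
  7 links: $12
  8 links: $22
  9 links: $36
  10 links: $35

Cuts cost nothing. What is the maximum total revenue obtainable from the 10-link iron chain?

Consider every possible first cut. r[k] is the best of p[i]+r[k−i] over all sellable i≤k.
r[1] = 2
r[2] = 4  (first piece 1, then r[1]=2)
r[3] = 8
r[4] = 12
r[5] = 16
r[6] = 18  (first piece 1, then r[5]=16)
r[7] = 20  (first piece 1, then r[6]=18)
r[8] = 24  (first piece 3, then r[5]=16)
r[9] = 36
r[10] = 38  (first piece 1, then r[9]=36)
One optimal cutting: 9 + 1 → $36 + $2 = $38.

38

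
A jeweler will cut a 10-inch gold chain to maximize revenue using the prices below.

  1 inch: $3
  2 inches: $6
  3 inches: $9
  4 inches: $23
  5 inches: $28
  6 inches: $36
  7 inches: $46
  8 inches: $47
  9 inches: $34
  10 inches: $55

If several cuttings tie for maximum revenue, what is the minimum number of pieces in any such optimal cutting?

Build r[k] bottom-up: r[k] = max over allowed piece i of (p[i] + r[k−i]).
r[1] = 3
r[2] = max(3+3, 6+0) = 6
r[3] = max(3+6, 6+3, 9+0) = 9
r[4] = max(3+9, 6+6, 9+3, 23+0) = 23
r[5] = max(3+23, 6+9, 9+6, 23+3, 28+0) = 28
r[6] = max(3+28, 6+23, 9+9, 23+6, 28+3, 36+0) = 36
r[7] = max(3+36, 6+28, 9+23, …, 36+3, 46+0) = 46
r[8] = max(3+46, 6+36, 9+28, …, 46+3, 47+0) = 49
r[9] = max(3+49, 6+46, 9+36, …, 47+3, 34+0) = 52
r[10] = max(3+52, 6+49, 9+46, …, 34+3, 55+0) = 59
Maximum revenue is $59.
Now minimize piece count subject to staying optimal: for each k, pieces[k] = 1 + min over i with p[i]+r[k−i]=r[k] of pieces[k−i].
pieces[7] = 1
pieces[8] = 2
pieces[9] = 2
pieces[10] = 2

2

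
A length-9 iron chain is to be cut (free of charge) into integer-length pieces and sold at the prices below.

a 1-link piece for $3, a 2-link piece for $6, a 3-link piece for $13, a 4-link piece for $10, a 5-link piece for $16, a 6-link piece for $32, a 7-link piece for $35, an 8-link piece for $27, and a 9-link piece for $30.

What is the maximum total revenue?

45

Build R[k] bottom-up: R[k] = max over allowed piece i of (p[i] + R[k−i]).
R[1] = 3
R[2] = max(3+3, 6+0) = 6
R[3] = max(3+6, 6+3, 13+0) = 13
R[4] = max(3+13, 6+6, 13+3, 10+0) = 16
R[5] = max(3+16, 6+13, 13+6, 10+3, 16+0) = 19
R[6] = max(3+19, 6+16, 13+13, 10+6, 16+3, 32+0) = 32
R[7] = max(3+32, 6+19, 13+16, …, 32+3, 35+0) = 35
R[8] = max(3+35, 6+32, 13+19, …, 35+3, 27+0) = 38
R[9] = max(3+38, 6+35, 13+32, …, 27+3, 30+0) = 45
One optimal cutting: 6 + 3 → $32 + $13 = $45.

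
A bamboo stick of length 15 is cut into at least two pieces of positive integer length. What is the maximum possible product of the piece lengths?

243

Define P[k] = max over 1≤i<k of i · max(k−i, P[k−i]); the inner max lets the remainder stay uncut if that's better.
P[2] = 1×max(1,0) = 1×1 = 1
P[3] = 1×max(2,1) = 1×2 = 2
P[4] = 2×max(2,1) = 2×2 = 4
P[5] = 2×max(3,2) = 2×3 = 6
P[6] = 3×max(3,2) = 3×3 = 9
P[7] = 2×max(5,6) = 2×6 = 12
P[8] = 2×max(6,9) = 2×9 = 18
P[9] = 3×max(6,9) = 3×9 = 27
P[10] = 2×max(8,18) = 2×18 = 36
P[11] = 2×max(9,27) = 2×27 = 54
P[12] = 3×max(9,27) = 3×27 = 81
P[13] = 2×max(11,54) = 2×54 = 108
P[14] = 2×max(12,81) = 2×81 = 162
P[15] = 3×max(12,81) = 3×81 = 243
One optimal split: 3 + 3 + 3 + 3 + 3; product 3×3×3×3×3 = 243.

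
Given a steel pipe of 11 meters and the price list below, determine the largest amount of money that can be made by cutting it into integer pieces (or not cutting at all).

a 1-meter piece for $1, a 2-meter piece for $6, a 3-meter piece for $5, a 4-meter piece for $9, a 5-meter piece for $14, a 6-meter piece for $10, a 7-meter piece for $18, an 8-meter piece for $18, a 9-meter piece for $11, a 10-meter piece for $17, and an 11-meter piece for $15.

Consider every possible first cut. v[k] is the best of p[i]+v[k−i] over all sellable i≤k.
v[1] = 1
v[2] = max(1+1, 6+0) = 6
v[3] = max(1+6, 6+1, 5+0) = 7
v[4] = max(1+7, 6+6, 5+1, 9+0) = 12
v[5] = max(1+12, 6+7, 5+6, 9+1, 14+0) = 14
v[6] = max(1+14, 6+12, 5+7, 9+6, 14+1, 10+0) = 18
v[7] = max(1+18, 6+14, 5+12, …, 10+1, 18+0) = 20
v[8] = max(1+20, 6+18, 5+14, …, 18+1, 18+0) = 24
v[9] = max(1+24, 6+20, 5+18, …, 18+1, 11+0) = 26
v[10] = max(1+26, 6+24, 5+20, …, 11+1, 17+0) = 30
v[11] = max(1+30, 6+26, 5+24, …, 17+1, 15+0) = 32
One optimal cutting: 5 + 2 + 2 + 2 → $14 + $6 + $6 + $6 = $32.

32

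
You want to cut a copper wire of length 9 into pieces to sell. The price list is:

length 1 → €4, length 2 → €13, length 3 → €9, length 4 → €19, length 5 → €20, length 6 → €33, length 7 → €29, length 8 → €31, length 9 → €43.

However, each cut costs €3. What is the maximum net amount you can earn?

Let r[k] be the best obtainable value from length k. For each k, try every first piece i and keep the best of price[i] + r[k−i] minus the 3 cut fee when i<k.
r[1] = 4
r[2] = max(4+4-3, 13+0) = 13
r[3] = max(4+13-3, 13+4-3, 9+0) = 14
r[4] = max(4+14-3, 13+13-3, 9+4-3, 19+0) = 23
r[5] = max(4+23-3, 13+14-3, 9+13-3, 19+4-3, 20+0) = 24
r[6] = max(4+24-3, 13+23-3, 9+14-3, 19+13-3, 20+4-3, 33+0) = 33
r[7] = max(4+33-3, 13+24-3, 9+23-3, …, 33+4-3, 29+0) = 34
r[8] = max(4+34-3, 13+33-3, 9+24-3, …, 29+4-3, 31+0) = 43
r[9] = max(4+43-3, 13+34-3, 9+33-3, …, 31+4-3, 43+0) = 44
One optimal plan: pieces 2 + 2 + 2 + 2 + 1 (4 cuts) → €56 − €12 = €44.

44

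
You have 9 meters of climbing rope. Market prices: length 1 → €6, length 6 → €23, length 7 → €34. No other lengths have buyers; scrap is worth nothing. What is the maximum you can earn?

Build r[k] bottom-up: r[k] = max over allowed piece i of (p[i] + r[k−i]).
r[1] = 6
r[2] = 12  (first piece 1, then r[1]=6)
r[3] = 18  (first piece 1, then r[2]=12)
r[4] = 24  (first piece 1, then r[3]=18)
r[5] = 30  (first piece 1, then r[4]=24)
r[6] = 36  (first piece 1, then r[5]=30)
r[7] = 42  (first piece 1, then r[6]=36)
r[8] = 48  (first piece 1, then r[7]=42)
r[9] = 54  (first piece 1, then r[8]=48)
One optimal cutting: 1 + 1 + 1 + 1 + 1 + 1 + 1 + 1 + 1 → €54.

54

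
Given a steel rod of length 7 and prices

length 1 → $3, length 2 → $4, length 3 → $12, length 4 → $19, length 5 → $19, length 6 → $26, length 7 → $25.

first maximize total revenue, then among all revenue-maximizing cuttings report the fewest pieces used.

2

Consider every possible first cut. r[k] is the best of p[i]+r[k−i] over all sellable i≤k.
r[1] = 3
r[2] = 6  (first piece 1, then r[1]=3)
r[3] = 12
r[4] = 19
r[5] = 22  (first piece 1, then r[4]=19)
r[6] = 26
r[7] = 31  (first piece 3, then r[4]=19)
Maximum revenue is $31.
Now minimize piece count subject to staying optimal: for each k, pieces[k] = 1 + min over i with p[i]+r[k−i]=r[k] of pieces[k−i].
pieces[4] = 1
pieces[5] = 2
pieces[6] = 1
pieces[7] = 2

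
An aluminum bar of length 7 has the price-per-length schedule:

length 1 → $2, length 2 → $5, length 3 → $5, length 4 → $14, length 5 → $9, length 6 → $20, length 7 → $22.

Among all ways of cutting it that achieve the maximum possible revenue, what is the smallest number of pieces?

1

Consider every possible first cut. r[k] is the best of p[i]+r[k−i] over all sellable i≤k.
r[1] = 2
r[2] = max(2+2, 5+0) = 5
r[3] = max(2+5, 5+2, 5+0) = 7
r[4] = max(2+7, 5+5, 5+2, 14+0) = 14
r[5] = max(2+14, 5+7, 5+5, 14+2, 9+0) = 16
r[6] = max(2+16, 5+14, 5+7, 14+5, 9+2, 20+0) = 20
r[7] = max(2+20, 5+16, 5+14, …, 20+2, 22+0) = 22
Maximum revenue is $22.
Now minimize piece count subject to staying optimal: for each k, pieces[k] = 1 + min over i with p[i]+r[k−i]=r[k] of pieces[k−i].
pieces[4] = 1
pieces[5] = 2
pieces[6] = 1
pieces[7] = 1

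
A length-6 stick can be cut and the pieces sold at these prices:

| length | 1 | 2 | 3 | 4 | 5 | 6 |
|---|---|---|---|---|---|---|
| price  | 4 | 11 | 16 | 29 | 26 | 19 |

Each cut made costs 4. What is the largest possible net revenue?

36

Let net[k] be the best obtainable value from length k. For each k, try every first piece i and keep the best of price[i] + net[k−i] minus the 4 cut fee when i<k.
net[1] = 4
net[2] = 11
net[3] = 16
net[4] = 29
net[5] = 29  (first piece 1, then net[4]=29)
net[6] = 36  (first piece 2, then net[4]=29)
One optimal plan: pieces 4 + 2 (1 cut) → 40 − 4 = 36.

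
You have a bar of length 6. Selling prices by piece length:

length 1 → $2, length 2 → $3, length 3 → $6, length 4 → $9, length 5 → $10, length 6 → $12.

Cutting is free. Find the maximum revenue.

Build r[k] bottom-up: r[k] = max over allowed piece i of (p[i] + r[k−i]).
r[1] = 2
r[2] = 4  (first piece 1, then r[1]=2)
r[3] = 6  (first piece 1, then r[2]=4)
r[4] = 9
r[5] = 11  (first piece 1, then r[4]=9)
r[6] = 13  (first piece 1, then r[5]=11)
One optimal cutting: 4 + 1 + 1 → $9 + $2 + $2 = $13.

13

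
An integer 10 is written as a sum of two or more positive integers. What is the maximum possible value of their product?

Let P[k] be the best product for length k (with at least one cut). For each first piece i, the rest contributes max(k−i, P[k−i]).
P[2] = 1×max(1,0) = 1×1 = 1
P[3] = max(1×2, 2×1) = 2
P[4] = max(1×3, 2×2, 3×1) = 4
P[5] = max(1×4, 2×3, 3×2, 4×1) = 6
P[6] = max(1×6, 2×4, 3×3, 4×2, 5×1) = 9
P[7] = max(1×9, 2×6, 3×4, 4×3, 5×2, 6×1) = 12
P[8] = max(1×12, 2×9, 3×6, …, 6×2, 7×1) = 18
P[9] = max(1×18, 2×12, 3×9, …, 7×2, 8×1) = 27
P[10] = max(1×27, 2×18, 3×12, …, 8×2, 9×1) = 36
One optimal split: 3 + 3 + 2 + 2; product 3×3×2×2 = 36.

36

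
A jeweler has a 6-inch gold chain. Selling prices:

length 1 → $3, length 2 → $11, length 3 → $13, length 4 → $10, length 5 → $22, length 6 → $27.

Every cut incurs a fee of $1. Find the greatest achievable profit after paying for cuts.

Let net[k] be the best obtainable value from length k. For each k, try every first piece i and keep the best of price[i] + net[k−i] minus the 1 cut fee when i<k.
net[1] = 3
net[2] = 11
net[3] = 13  (first piece 1, then net[2]=11)
net[4] = 21  (first piece 2, then net[2]=11)
net[5] = 23  (first piece 1, then net[4]=21)
net[6] = 31  (first piece 2, then net[4]=21)
One optimal plan: pieces 2 + 2 + 2 (2 cuts) → $33 − $2 = $31.

31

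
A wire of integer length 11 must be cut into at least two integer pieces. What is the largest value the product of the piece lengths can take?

Let m[k] be the best product for length k (with at least one cut). For each first piece i, the rest contributes max(k−i, m[k−i]).
Small cases: m[2]=1, m[3]=2, m[4]=4, m[5]=6, m[6]=9.
m[7] = 2*max(5,6) = 2*6 = 12
m[8] = 2*max(6,9) = 2*9 = 18
m[9] = 3*max(6,9) = 3*9 = 27
m[10] = 2*max(8,18) = 2*18 = 36
m[11] = 2*max(9,27) = 2*27 = 54
One optimal split: 3 + 3 + 3 + 2; product 3*3*3*2 = 54.

54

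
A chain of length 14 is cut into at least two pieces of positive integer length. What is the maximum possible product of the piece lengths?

162

Fill P[k] for k=2..14: at each k try every first piece i and multiply by the better of (k−i) uncut or P[k−i].
P[2] = 1·max(1,0) = 1·1 = 1
P[3] = 1·max(2,1) = 1·2 = 2
P[4] = 2·max(2,1) = 2·2 = 4
P[5] = 2·max(3,2) = 2·3 = 6
P[6] = 3·max(3,2) = 3·3 = 9
P[7] = 2·max(5,6) = 2·6 = 12
P[8] = 2·max(6,9) = 2·9 = 18
P[9] = 3·max(6,9) = 3·9 = 27
P[10] = 2·max(8,18) = 2·18 = 36
P[11] = 2·max(9,27) = 2·27 = 54
P[12] = 3·max(9,27) = 3·27 = 81
P[13] = 2·max(11,54) = 2·54 = 108
P[14] = 2·max(12,81) = 2·81 = 162
One optimal split: 3 + 3 + 3 + 3 + 2; product 3·3·3·3·2 = 162.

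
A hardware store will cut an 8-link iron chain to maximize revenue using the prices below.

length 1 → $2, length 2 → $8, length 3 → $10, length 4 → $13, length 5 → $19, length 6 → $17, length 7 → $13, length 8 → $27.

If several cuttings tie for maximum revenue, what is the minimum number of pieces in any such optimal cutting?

Let r[k] be the best obtainable value from length k. For each k, try every first piece i and keep the best of price[i] + r[k−i].
r[1] = 2
r[2] = 8
r[3] = 10  (first piece 1, then r[2]=8)
r[4] = 16  (first piece 2, then r[2]=8)
r[5] = 19
r[6] = 24  (first piece 2, then r[4]=16)
r[7] = 27  (first piece 2, then r[5]=19)
r[8] = 32  (first piece 2, then r[6]=24)
Maximum revenue is $32.
Now minimize piece count subject to staying optimal: for each k, pieces[k] = 1 + min over i with p[i]+r[k−i]=r[k] of pieces[k−i].
pieces[5] = 1
pieces[6] = 3
pieces[7] = 2
pieces[8] = 4

4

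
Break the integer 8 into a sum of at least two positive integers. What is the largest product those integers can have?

Define f[k] = max over 1≤i<k of i · max(k−i, f[k−i]); the inner max lets the remainder stay uncut if that's better.
f[2] = 1×max(1,0) = 1×1 = 1
f[3] = 1×max(2,1) = 1×2 = 2
f[4] = 2×max(2,1) = 2×2 = 4
f[5] = 2×max(3,2) = 2×3 = 6
f[6] = 3×max(3,2) = 3×3 = 9
f[7] = 2×max(5,6) = 2×6 = 12
f[8] = 2×max(6,9) = 2×9 = 18
One optimal split: 3 + 3 + 2; product 3×3×2 = 18.

18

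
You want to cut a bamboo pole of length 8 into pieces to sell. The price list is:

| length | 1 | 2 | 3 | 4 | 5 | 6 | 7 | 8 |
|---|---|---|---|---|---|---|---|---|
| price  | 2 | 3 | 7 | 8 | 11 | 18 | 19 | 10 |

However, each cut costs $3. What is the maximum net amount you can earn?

Build r[k] bottom-up: r[k] = max over allowed piece i of (p[i] + r[k−i]) − 3 per cut.
r[1] = 2
r[2] = max(2+2-3, 3+0) = 3
r[3] = max(2+3-3, 3+2-3, 7+0) = 7
r[4] = max(2+7-3, 3+3-3, 7+2-3, 8+0) = 8
r[5] = max(2+8-3, 3+7-3, 7+3-3, 8+2-3, 11+0) = 11
r[6] = max(2+11-3, 3+8-3, 7+7-3, 8+3-3, 11+2-3, 18+0) = 18
r[7] = max(2+18-3, 3+11-3, 7+8-3, …, 18+2-3, 19+0) = 19
r[8] = max(2+19-3, 3+18-3, 7+11-3, …, 19+2-3, 10+0) = 18
One optimal plan: pieces 7 + 1 (1 cut) → $21 − $3 = $18.

18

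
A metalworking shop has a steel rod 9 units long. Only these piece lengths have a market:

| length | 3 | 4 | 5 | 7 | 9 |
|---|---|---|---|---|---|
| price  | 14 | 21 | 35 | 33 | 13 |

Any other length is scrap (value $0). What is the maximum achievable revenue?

Consider every possible first cut. f[k] is the best of p[i]+f[k−i] over all sellable i≤k.
f[1] = 0
f[2] = 0
f[3] = 14
f[4] = 21
f[5] = 35
f[6] = 35
f[7] = 35
f[8] = 49  (first piece 3, then f[5]=35)
f[9] = 56  (first piece 4, then f[5]=35)
One optimal cutting: 5 + 4 → $56.

56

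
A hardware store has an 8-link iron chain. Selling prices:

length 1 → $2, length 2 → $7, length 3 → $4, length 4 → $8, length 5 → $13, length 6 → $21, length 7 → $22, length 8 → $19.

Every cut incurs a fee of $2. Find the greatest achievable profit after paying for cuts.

Let net[k] be the best obtainable value from length k. For each k, try every first piece i and keep the best of price[i] + net[k−i] minus the 2 cut fee when i<k.
net[1] = 2
net[2] = 7
net[3] = 7  (first piece 1, then net[2]=7)
net[4] = 12  (first piece 2, then net[2]=7)
net[5] = 13
net[6] = 21
net[7] = 22
net[8] = 26  (first piece 2, then net[6]=21)
One optimal plan: pieces 6 + 2 (1 cut) → $28 − $2 = $26.

26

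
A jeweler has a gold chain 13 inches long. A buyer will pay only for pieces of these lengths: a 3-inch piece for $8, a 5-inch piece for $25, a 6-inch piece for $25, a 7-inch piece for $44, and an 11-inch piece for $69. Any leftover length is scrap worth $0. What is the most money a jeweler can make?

69

Consider every possible first cut. best[k] is the best of p[i]+best[k−i] over all sellable i≤k.
best[1] = 0
best[2] = 0
best[3] = 8
best[4] = 8
best[5] = 25
best[6] = 25
best[7] = 44
best[8] = 44
best[9] = 44
best[10] = 52  (first piece 3, then best[7]=44)
best[11] = 69
best[12] = 69
best[13] = 69
One optimal cutting: pieces 11 with 2 inches of scrap → $69.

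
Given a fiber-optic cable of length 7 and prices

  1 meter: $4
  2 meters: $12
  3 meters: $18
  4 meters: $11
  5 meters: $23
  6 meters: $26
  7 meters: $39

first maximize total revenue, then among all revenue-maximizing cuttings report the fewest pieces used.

Let r[k] be the best obtainable value from length k. For each k, try every first piece i and keep the best of price[i] + r[k−i].
r[1] = 4
r[2] = 12
r[3] = 18
r[4] = 24  (first piece 2, then r[2]=12)
r[5] = 30  (first piece 2, then r[3]=18)
r[6] = 36  (first piece 2, then r[4]=24)
r[7] = 42  (first piece 2, then r[5]=30)
Maximum revenue is $42.
Now minimize piece count subject to staying optimal: for each k, pieces[k] = 1 + min over i with p[i]+r[k−i]=r[k] of pieces[k−i].
pieces[4] = 2
pieces[5] = 2
pieces[6] = 2
pieces[7] = 3

3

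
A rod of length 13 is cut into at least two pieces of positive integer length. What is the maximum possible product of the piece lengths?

Let m[k] be the best product for length k (with at least one cut). For each first piece i, the rest contributes max(k−i, m[k−i]).
m[2] = 1×max(1,0) = 1×1 = 1
m[3] = 1×max(2,1) = 1×2 = 2
m[4] = 2×max(2,1) = 2×2 = 4
m[5] = 2×max(3,2) = 2×3 = 6
m[6] = 3×max(3,2) = 3×3 = 9
m[7] = 2×max(5,6) = 2×6 = 12
m[8] = 2×max(6,9) = 2×9 = 18
m[9] = 3×max(6,9) = 3×9 = 27
m[10] = 2×max(8,18) = 2×18 = 36
m[11] = 2×max(9,27) = 2×27 = 54
m[12] = 3×max(9,27) = 3×27 = 81
m[13] = 2×max(11,54) = 2×54 = 108
One optimal split: 3 + 3 + 3 + 2 + 2; product 3×3×3×2×2 = 108.

108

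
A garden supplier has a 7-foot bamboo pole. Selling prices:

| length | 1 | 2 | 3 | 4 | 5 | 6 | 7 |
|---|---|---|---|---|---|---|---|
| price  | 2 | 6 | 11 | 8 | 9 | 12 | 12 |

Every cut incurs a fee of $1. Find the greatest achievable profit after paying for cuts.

Let r[k] be the best obtainable value from length k. For each k, try every first piece i and keep the best of price[i] + r[k−i] minus the 1 cut fee when i<k.
r[1] = 2
r[2] = 6
r[3] = 11
r[4] = 12  (first piece 1, then r[3]=11)
r[5] = 16  (first piece 2, then r[3]=11)
r[6] = 21  (first piece 3, then r[3]=11)
r[7] = 22  (first piece 1, then r[6]=21)
One optimal plan: pieces 3 + 3 + 1 (2 cuts) → $24 − $2 = $22.

22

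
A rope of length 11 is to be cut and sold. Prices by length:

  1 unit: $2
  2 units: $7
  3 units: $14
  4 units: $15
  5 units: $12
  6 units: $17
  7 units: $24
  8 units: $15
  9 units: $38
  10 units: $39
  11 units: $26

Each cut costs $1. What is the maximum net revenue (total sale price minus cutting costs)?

46

Consider every possible first cut. net[k] is the best of p[i]+net[k−i] over all sellable i≤k, charging 1 whenever i<k.
net[1] = 2
net[2] = 7
net[3] = 14
net[4] = 15  (first piece 1, then net[3]=14)
net[5] = 20  (first piece 2, then net[3]=14)
net[6] = 27  (first piece 3, then net[3]=14)
net[7] = 28  (first piece 1, then net[6]=27)
net[8] = 33  (first piece 2, then net[6]=27)
net[9] = 40  (first piece 3, then net[6]=27)
net[10] = 41  (first piece 1, then net[9]=40)
net[11] = 46  (first piece 2, then net[9]=40)
One optimal plan: pieces 3 + 3 + 3 + 2 (3 cuts) → $49 − $3 = $46.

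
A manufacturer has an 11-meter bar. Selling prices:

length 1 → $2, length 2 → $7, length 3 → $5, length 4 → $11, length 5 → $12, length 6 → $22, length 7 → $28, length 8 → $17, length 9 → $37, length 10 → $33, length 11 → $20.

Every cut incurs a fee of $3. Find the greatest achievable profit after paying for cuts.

Build r[k] bottom-up: r[k] = max over allowed piece i of (p[i] + r[k−i]) − 3 per cut.
r[1] = 2
r[2] = 7
r[3] = 6  (first piece 1, then r[2]=7)
r[4] = 11  (first piece 2, then r[2]=7)
r[5] = 12
r[6] = 22
r[7] = 28
r[8] = 27  (first piece 1, then r[7]=28)
r[9] = 37
r[10] = 36  (first piece 1, then r[9]=37)
r[11] = 41  (first piece 2, then r[9]=37)
One optimal plan: pieces 9 + 2 (1 cut) → $44 − $3 = $41.

41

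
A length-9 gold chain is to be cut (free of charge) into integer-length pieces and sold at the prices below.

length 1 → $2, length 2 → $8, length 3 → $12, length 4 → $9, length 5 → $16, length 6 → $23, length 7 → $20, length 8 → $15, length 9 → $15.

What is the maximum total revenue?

Let r[k] be the best obtainable value from length k. For each k, try every first piece i and keep the best of price[i] + r[k−i].
r[1] = 2
r[2] = max(2+2, 8+0) = 8
r[3] = max(2+8, 8+2, 12+0) = 12
r[4] = max(2+12, 8+8, 12+2, 9+0) = 16
r[5] = max(2+16, 8+12, 12+8, 9+2, 16+0) = 20
r[6] = max(2+20, 8+16, 12+12, 9+8, 16+2, 23+0) = 24
r[7] = max(2+24, 8+20, 12+16, …, 23+2, 20+0) = 28
r[8] = max(2+28, 8+24, 12+20, …, 20+2, 15+0) = 32
r[9] = max(2+32, 8+28, 12+24, …, 15+2, 15+0) = 36
One optimal cutting: 3 + 2 + 2 + 2 → $12 + $8 + $8 + $8 = $36.

36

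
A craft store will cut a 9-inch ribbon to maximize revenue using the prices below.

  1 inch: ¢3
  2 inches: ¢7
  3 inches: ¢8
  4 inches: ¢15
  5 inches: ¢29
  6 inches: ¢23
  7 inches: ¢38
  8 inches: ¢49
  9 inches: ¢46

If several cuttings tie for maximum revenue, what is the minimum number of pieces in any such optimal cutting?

2

Let r[k] be the best obtainable value from length k. For each k, try every first piece i and keep the best of price[i] + r[k−i].
r[1] = 3
r[2] = 7
r[3] = 10  (first piece 1, then r[2]=7)
r[4] = 15
r[5] = 29
r[6] = 32  (first piece 1, then r[5]=29)
r[7] = 38
r[8] = 49
r[9] = 52  (first piece 1, then r[8]=49)
Maximum revenue is ¢52.
Now minimize piece count subject to staying optimal: for each k, pieces[k] = 1 + min over i with p[i]+r[k−i]=r[k] of pieces[k−i].
pieces[6] = 2
pieces[7] = 1
pieces[8] = 1
pieces[9] = 2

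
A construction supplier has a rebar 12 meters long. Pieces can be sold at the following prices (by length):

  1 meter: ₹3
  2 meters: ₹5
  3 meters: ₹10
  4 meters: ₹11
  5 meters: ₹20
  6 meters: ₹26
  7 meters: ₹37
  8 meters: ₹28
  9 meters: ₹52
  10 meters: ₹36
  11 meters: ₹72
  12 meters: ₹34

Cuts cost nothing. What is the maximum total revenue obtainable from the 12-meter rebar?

75

Consider every possible first cut. best[k] is the best of p[i]+best[k−i] over all sellable i≤k.
best[1] = 3
best[2] = max(3+3, 5+0) = 6
best[3] = max(3+6, 5+3, 10+0) = 10
best[4] = max(3+10, 5+6, 10+3, 11+0) = 13
best[5] = max(3+13, 5+10, 10+6, 11+3, 20+0) = 20
best[6] = max(3+20, 5+13, 10+10, 11+6, 20+3, 26+0) = 26
best[7] = max(3+26, 5+20, 10+13, …, 26+3, 37+0) = 37
best[8] = max(3+37, 5+26, 10+20, …, 37+3, 28+0) = 40
best[9] = max(3+40, 5+37, 10+26, …, 28+3, 52+0) = 52
best[10] = max(3+52, 5+40, 10+37, …, 52+3, 36+0) = 55
best[11] = max(3+55, 5+52, 10+40, …, 36+3, 72+0) = 72
best[12] = max(3+72, 5+55, 10+52, …, 72+3, 34+0) = 75
One optimal cutting: 11 + 1 → ₹72 + ₹3 = ₹75.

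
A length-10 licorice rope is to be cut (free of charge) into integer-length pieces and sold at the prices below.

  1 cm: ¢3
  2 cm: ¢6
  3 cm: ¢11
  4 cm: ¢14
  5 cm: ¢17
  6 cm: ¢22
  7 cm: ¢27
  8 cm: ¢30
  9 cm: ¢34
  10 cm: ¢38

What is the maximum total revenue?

Build best[k] bottom-up: best[k] = max over allowed piece i of (p[i] + best[k−i]).
best[1] = 3
best[2] = 6  (first piece 1, then best[1]=3)
best[3] = 11
best[4] = 14  (first piece 1, then best[3]=11)
best[5] = 17  (first piece 1, then best[4]=14)
best[6] = 22  (first piece 3, then best[3]=11)
best[7] = 27
best[8] = 30  (first piece 1, then best[7]=27)
best[9] = 34
best[10] = 38  (first piece 3, then best[7]=27)
One optimal cutting: 7 + 3 → ¢27 + ¢11 = ¢38.

38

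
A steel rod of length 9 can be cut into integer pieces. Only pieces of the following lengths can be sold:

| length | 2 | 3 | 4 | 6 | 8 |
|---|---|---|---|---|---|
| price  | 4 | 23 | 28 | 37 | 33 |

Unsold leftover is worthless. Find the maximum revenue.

Consider every possible first cut. r[k] is the best of p[i]+r[k−i] over all sellable i≤k.
r[1] = 0
r[2] = 4
r[3] = 23
r[4] = 28
r[5] = 28
r[6] = 46  (first piece 3, then r[3]=23)
r[7] = 51  (first piece 3, then r[4]=28)
r[8] = 56  (first piece 4, then r[4]=28)
r[9] = 69  (first piece 3, then r[6]=46)
One optimal cutting: 3 + 3 + 3 → $69.

69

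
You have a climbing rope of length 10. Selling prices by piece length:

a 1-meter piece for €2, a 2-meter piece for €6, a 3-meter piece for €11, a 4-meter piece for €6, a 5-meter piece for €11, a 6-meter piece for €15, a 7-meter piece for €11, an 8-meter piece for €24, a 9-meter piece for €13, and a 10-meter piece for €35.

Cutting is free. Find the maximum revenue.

35

Consider every possible first cut. r[k] is the best of p[i]+r[k−i] over all sellable i≤k.
r[1] = 2
r[2] = 6
r[3] = 11
r[4] = 13  (first piece 1, then r[3]=11)
r[5] = 17  (first piece 2, then r[3]=11)
r[6] = 22  (first piece 3, then r[3]=11)
r[7] = 24  (first piece 1, then r[6]=22)
r[8] = 28  (first piece 2, then r[6]=22)
r[9] = 33  (first piece 3, then r[6]=22)
r[10] = 35  (first piece 1, then r[9]=33)
One optimal cutting: 3 + 3 + 3 + 1 → €11 + €11 + €11 + €2 = €35.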